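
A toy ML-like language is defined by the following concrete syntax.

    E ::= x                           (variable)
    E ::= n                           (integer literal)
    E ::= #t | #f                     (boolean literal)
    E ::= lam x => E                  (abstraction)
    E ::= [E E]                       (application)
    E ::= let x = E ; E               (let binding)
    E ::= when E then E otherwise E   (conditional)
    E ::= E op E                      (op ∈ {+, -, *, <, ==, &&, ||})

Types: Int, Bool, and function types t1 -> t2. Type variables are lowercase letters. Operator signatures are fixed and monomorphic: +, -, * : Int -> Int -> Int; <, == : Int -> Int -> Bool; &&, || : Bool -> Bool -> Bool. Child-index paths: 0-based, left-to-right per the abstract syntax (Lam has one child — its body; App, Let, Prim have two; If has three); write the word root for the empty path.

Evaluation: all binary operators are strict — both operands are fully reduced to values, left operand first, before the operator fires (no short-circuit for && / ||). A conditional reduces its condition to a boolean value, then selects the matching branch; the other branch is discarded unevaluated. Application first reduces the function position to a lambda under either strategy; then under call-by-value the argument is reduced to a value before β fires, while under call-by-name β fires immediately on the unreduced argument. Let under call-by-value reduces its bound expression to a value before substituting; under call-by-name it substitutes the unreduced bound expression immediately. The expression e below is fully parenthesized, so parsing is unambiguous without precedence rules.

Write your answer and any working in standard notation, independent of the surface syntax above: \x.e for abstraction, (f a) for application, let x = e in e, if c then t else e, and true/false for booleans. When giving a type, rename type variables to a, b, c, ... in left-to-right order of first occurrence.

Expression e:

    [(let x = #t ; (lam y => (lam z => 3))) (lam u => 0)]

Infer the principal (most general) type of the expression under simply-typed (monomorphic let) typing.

Trace:
let x : Bool
\z._ : b -> Int
\y._ : a -> b -> Int
\u._ : c -> Int
  unify a -> b -> Int ~ (c -> Int) -> d
  unify a ~ c -> Int
  unify b -> Int ~ d
_ _ : b -> Int

Answer: a -> Int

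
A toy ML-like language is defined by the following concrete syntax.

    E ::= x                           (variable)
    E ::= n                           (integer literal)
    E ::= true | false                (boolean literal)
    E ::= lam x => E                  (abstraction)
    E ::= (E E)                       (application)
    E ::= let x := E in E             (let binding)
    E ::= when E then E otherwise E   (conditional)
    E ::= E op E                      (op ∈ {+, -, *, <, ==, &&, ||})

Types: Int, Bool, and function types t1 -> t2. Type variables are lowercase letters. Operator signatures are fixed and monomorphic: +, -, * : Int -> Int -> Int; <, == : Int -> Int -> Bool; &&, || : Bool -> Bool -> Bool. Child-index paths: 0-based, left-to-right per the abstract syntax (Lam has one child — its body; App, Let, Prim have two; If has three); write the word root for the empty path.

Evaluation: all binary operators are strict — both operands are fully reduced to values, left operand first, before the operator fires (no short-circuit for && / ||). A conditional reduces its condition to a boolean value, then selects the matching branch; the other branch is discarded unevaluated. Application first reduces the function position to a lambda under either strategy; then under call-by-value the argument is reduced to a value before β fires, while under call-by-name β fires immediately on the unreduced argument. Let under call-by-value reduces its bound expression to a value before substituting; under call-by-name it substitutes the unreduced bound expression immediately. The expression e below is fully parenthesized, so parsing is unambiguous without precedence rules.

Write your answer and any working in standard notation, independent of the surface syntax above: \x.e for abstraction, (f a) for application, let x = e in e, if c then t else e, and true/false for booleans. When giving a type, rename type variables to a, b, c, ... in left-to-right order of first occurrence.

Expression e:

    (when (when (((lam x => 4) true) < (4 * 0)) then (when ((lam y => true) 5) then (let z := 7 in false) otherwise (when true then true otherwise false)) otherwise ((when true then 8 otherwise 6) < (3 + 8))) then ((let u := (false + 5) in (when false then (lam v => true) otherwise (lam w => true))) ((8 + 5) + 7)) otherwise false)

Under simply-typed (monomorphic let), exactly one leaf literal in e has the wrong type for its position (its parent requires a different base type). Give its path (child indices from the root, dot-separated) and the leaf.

Trace:
\x._ : a -> Int
  unify a -> Int ~ Bool -> b
  unify a ~ Bool
  unify Int ~ b
_ _ : Int
  unify Int ~ Int
  unify Int ~ Int
  unify Int ~ Int
  unify Int ~ Int
  unify Bool ~ Bool
\y._ : c -> Bool
  unify c -> Bool ~ Int -> d
  unify c ~ Int
  unify Bool ~ d
_ _ : Bool
  unify Bool ~ Bool
let z : Int
  unify Bool ~ Bool
  unify Bool ~ Bool
  unify Bool ~ Bool
  unify Bool ~ Bool
  unify Int ~ Int
  unify Int ~ Int
  unify Int ~ Int
  unify Int ~ Int
  unify Int ~ Int
  unify Bool ~ Bool
  unify Bool ~ Bool
  unify Bool ~ Int
  FAIL: mismatch Bool ~ Int

Answer: 1.0.0.0 : false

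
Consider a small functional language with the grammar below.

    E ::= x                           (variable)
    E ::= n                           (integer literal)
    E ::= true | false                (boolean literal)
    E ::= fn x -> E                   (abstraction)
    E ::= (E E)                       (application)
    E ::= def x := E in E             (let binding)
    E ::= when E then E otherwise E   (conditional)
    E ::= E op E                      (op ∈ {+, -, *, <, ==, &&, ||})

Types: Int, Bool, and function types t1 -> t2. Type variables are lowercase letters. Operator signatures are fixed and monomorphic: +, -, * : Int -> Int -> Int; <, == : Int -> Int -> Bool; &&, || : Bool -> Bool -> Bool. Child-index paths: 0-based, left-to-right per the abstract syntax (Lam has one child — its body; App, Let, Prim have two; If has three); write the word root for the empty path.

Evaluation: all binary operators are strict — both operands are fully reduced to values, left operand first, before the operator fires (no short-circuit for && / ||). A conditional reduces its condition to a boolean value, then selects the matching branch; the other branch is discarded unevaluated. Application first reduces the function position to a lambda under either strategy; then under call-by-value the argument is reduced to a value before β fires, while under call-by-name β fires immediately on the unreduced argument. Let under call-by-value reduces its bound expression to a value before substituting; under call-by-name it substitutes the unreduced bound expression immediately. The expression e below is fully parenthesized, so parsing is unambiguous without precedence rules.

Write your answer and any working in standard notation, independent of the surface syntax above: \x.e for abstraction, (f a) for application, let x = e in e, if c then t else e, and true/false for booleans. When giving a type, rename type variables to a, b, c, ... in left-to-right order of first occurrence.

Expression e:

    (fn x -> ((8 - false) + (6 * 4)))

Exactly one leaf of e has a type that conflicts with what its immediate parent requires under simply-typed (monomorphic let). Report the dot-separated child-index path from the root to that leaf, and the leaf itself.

Answer: 0.0.1 : false

Trace:
  unify Int ~ Int
  unify Bool ~ Int
  FAIL: mismatch Bool ~ Int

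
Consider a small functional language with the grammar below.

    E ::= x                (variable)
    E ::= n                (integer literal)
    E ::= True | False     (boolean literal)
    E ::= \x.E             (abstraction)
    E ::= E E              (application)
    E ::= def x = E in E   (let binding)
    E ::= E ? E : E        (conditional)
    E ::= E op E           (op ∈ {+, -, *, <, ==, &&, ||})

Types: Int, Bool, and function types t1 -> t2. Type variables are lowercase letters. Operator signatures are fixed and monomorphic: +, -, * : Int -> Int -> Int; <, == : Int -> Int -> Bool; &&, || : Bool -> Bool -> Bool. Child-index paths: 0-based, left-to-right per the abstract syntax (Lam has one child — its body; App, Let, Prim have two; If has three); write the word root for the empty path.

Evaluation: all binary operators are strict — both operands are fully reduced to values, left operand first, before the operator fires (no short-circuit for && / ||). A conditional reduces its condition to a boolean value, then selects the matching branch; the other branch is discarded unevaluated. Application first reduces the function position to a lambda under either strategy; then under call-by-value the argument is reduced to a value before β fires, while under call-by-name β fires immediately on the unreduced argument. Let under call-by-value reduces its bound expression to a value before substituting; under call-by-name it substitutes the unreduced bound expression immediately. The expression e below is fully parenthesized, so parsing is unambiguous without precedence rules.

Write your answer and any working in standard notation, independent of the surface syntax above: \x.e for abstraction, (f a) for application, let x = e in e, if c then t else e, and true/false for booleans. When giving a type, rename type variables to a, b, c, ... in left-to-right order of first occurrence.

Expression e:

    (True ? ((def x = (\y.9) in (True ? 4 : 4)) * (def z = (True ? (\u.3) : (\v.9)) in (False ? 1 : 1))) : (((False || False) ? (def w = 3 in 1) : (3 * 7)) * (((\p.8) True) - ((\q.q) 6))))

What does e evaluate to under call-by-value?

Working:
step 0: (if true then ((let x = (\y.9) in (if true then 4 else 4)) * (let z = (if true then (\u.3) else (\v.9)) in (if false then 1 else 1))) else ((if (false || false) then (let w = 3 in 1) else (3 * 7)) * (((\p.8) true) - ((\q.q) 6))))
step 1: [if@root] ((let x = (\y.9) in (if true then 4 else 4)) * (let z = (if true then (\u.3) else (\v.9)) in (if false then 1 else 1)))
step 2: [let@0] ((if true then 4 else 4) * (let z = (if true then (\u.3) else (\v.9)) in (if false then 1 else 1)))
step 3: [if@0] (4 * (let z = (if true then (\u.3) else (\v.9)) in (if false then 1 else 1)))
step 4: [if@1.0] (4 * (let z = (\u.3) in (if false then 1 else 1)))
step 5: [let@1] (4 * (if false then 1 else 1))
step 6: [if@1] (4 * 1)
step 7: [delta@root] 4

Answer: 4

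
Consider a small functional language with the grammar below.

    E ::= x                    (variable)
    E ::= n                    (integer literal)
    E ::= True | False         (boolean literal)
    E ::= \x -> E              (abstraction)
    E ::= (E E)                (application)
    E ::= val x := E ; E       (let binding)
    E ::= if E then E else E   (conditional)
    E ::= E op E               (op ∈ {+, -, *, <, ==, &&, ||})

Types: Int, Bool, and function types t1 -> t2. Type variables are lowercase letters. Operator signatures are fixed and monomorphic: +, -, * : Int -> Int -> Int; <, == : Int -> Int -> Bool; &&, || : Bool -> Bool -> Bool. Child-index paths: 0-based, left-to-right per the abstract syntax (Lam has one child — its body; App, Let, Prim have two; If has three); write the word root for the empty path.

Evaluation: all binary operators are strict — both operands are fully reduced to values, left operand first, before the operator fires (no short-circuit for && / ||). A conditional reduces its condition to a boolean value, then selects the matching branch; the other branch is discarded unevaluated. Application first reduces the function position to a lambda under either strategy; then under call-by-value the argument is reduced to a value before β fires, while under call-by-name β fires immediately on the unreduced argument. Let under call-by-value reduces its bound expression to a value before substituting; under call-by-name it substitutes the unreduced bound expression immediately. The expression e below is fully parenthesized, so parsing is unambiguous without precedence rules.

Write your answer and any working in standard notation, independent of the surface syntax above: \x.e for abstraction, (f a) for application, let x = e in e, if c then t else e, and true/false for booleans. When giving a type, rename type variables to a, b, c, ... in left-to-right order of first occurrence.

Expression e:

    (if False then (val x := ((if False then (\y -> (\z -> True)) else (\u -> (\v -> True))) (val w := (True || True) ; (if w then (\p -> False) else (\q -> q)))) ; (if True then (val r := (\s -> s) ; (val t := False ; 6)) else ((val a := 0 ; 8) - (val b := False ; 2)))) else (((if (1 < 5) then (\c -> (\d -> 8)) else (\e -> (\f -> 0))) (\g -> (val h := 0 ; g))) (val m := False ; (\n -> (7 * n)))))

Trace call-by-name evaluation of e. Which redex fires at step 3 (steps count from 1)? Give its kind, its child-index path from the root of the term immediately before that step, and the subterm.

Working:
step 0: (if false then (let x = ((if false then (\y.(\z.true)) else (\u.(\v.true))) (let w = (true || true) in (if w then (\p.false) else (\q.q)))) in (if true then (let r = (\s.s) in (let t = false in 6)) else ((let a = 0 in 8) - (let b = false in 2)))) else (((if (1 < 5) then (\c.(\d.8)) else (\e.(\f.0))) (\g.(let h = 0 in g))) (let m = false in (\n.(7 * n)))))
step 1: [if@root] (((if (1 < 5) then (\c.(\d.8)) else (\e.(\f.0))) (\g.(let h = 0 in g))) (let m = false in (\n.(7 * n))))
step 2: [delta@0.0.0] (((if true then (\c.(\d.8)) else (\e.(\f.0))) (\g.(let h = 0 in g))) (let m = false in (\n.(7 * n))))
step 3: [if@0.0] (((\c.(\d.8)) (\g.(let h = 0 in g))) (let m = false in (\n.(7 * n))))

Answer: if at 0.0 : (if true then (\c.(\d.8)) else (\e.(\f.0)))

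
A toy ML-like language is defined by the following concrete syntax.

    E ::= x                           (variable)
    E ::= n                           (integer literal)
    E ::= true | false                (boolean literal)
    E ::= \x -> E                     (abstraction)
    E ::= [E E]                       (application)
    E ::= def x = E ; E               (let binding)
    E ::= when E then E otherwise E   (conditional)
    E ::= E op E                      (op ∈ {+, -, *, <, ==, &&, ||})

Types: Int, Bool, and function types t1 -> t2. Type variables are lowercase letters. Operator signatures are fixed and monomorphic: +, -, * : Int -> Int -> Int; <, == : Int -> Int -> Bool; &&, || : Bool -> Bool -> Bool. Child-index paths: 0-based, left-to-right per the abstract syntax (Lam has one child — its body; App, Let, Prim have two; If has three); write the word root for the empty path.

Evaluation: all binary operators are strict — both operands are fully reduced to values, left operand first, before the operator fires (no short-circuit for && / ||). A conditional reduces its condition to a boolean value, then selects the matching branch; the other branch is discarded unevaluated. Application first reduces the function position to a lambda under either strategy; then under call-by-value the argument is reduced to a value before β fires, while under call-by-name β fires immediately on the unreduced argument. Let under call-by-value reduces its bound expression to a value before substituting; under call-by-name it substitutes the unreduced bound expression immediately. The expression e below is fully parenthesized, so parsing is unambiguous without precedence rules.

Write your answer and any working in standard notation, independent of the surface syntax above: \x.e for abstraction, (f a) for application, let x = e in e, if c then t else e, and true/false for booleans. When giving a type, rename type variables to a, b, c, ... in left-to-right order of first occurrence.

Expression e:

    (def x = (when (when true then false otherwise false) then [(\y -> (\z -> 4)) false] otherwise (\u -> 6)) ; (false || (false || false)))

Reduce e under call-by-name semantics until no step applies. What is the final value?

Answer: false

Working:
step 0: (let x = (if (if true then false else false) then ((\y.(\z.4)) false) else (\u.6)) in (false || (false || false)))
step 1: [let@root] (false || (false || false))
step 2: [delta@1] (false || false)
step 3: [delta@root] false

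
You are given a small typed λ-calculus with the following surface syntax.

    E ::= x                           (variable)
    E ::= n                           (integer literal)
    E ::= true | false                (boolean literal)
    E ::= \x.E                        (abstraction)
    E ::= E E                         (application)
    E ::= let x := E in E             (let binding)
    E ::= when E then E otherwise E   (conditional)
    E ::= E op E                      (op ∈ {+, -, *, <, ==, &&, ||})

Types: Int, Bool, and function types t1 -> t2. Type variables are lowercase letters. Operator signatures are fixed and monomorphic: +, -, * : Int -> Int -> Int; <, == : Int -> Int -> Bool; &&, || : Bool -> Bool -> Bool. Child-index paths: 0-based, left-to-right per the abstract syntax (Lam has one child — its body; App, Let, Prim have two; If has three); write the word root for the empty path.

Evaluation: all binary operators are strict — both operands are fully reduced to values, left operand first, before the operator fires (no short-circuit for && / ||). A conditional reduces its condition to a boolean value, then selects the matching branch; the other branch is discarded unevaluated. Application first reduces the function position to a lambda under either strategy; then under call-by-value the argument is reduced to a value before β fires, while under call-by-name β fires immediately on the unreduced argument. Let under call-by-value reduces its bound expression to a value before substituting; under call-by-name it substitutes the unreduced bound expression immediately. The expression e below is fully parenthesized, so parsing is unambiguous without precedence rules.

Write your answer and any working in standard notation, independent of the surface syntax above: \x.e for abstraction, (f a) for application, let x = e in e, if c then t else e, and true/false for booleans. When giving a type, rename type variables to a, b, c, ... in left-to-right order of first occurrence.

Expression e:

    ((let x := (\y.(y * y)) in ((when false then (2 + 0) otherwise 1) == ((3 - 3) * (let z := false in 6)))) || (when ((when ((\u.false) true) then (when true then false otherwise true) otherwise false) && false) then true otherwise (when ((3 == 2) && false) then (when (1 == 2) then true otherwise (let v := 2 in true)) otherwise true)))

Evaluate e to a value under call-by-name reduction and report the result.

Trace:
step 0: ((let x = (\y.(y * y)) in ((if false then (2 + 0) else 1) == ((3 - 3) * (let z = false in 6)))) || (if ((if ((\u.false) true) then (if true then false else true) else false) && false) then true else (if ((3 == 2) && false) then (if (1 == 2) then true else (let v = 2 in true)) else true)))
step 1: [let@0] (((if false then (2 + 0) else 1) == ((3 - 3) * (let z = false in 6))) || (if ((if ((\u.false) true) then (if true then false else true) else false) && false) then true else (if ((3 == 2) && false) then (if (1 == 2) then true else (let v = 2 in true)) else true)))
step 2: [if@0.0] ((1 == ((3 - 3) * (let z = false in 6))) || (if ((if ((\u.false) true) then (if true then false else true) else false) && false) then true else (if ((3 == 2) && false) then (if (1 == 2) then true else (let v = 2 in true)) else true)))
step 3: [delta@0.1.0] ((1 == (0 * (let z = false in 6))) || (if ((if ((\u.false) true) then (if true then false else true) else false) && false) then true else (if ((3 == 2) && false) then (if (1 == 2) then true else (let v = 2 in true)) else true)))
step 4: [let@0.1.1] ((1 == (0 * 6)) || (if ((if ((\u.false) true) then (if true then false else true) else false) && false) then true else (if ((3 == 2) && false) then (if (1 == 2) then true else (let v = 2 in true)) else true)))
step 5: [delta@0.1] ((1 == 0) || (if ((if ((\u.false) true) then (if true then false else true) else false) && false) then true else (if ((3 == 2) && false) then (if (1 == 2) then true else (let v = 2 in true)) else true)))
step 6: [delta@0] (false || (if ((if ((\u.false) true) then (if true then false else true) else false) && false) then true else (if ((3 == 2) && false) then (if (1 == 2) then true else (let v = 2 in true)) else true)))
step 7: [beta@1.0.0.0] (false || (if ((if false then (if true then false else true) else false) && false) then true else (if ((3 == 2) && false) then (if (1 == 2) then true else (let v = 2 in true)) else true)))
step 8: [if@1.0.0] (false || (if (false && false) then true else (if ((3 == 2) && false) then (if (1 == 2) then true else (let v = 2 in true)) else true)))
step 9: [delta@1.0] (false || (if false then true else (if ((3 == 2) && false) then (if (1 == 2) then true else (let v = 2 in true)) else true)))
step 10: [if@1] (false || (if ((3 == 2) && false) then (if (1 == 2) then true else (let v = 2 in true)) else true))
step 11: [delta@1.0.0] (false || (if (false && false) then (if (1 == 2) then true else (let v = 2 in true)) else true))
step 12: [delta@1.0] (false || (if false then (if (1 == 2) then true else (let v = 2 in true)) else true))
step 13: [if@1] (false || true)
step 14: [delta@root] true

Answer: true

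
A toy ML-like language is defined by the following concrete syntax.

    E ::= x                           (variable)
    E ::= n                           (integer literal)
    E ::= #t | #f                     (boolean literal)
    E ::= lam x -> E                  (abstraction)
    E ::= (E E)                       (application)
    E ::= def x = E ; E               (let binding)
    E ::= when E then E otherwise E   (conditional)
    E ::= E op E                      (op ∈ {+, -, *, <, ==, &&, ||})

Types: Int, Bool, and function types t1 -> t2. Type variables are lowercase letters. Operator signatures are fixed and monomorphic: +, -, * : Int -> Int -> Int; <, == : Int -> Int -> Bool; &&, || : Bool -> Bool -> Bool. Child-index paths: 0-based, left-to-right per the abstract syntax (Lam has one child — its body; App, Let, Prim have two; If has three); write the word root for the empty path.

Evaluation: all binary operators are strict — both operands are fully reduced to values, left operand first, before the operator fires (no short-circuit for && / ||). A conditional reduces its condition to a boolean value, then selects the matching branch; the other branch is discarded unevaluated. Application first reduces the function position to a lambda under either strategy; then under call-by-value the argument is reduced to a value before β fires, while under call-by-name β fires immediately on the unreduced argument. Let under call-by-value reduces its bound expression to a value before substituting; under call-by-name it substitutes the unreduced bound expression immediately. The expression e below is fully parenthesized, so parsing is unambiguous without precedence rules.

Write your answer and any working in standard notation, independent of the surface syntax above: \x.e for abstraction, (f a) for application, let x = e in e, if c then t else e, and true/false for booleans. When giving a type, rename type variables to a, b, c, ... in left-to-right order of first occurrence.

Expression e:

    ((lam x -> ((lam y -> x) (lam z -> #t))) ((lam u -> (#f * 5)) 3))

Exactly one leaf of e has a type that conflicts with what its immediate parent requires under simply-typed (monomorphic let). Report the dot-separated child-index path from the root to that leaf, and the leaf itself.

Working:
x : a
\y._ : b -> a
\z._ : c -> Bool
  unify b -> a ~ (c -> Bool) -> d
  unify b ~ c -> Bool
  unify a ~ d
_ _ : d
\x._ : d -> d
  unify Bool ~ Int
  FAIL: mismatch Bool ~ Int

Answer: 1.0.0.0 : false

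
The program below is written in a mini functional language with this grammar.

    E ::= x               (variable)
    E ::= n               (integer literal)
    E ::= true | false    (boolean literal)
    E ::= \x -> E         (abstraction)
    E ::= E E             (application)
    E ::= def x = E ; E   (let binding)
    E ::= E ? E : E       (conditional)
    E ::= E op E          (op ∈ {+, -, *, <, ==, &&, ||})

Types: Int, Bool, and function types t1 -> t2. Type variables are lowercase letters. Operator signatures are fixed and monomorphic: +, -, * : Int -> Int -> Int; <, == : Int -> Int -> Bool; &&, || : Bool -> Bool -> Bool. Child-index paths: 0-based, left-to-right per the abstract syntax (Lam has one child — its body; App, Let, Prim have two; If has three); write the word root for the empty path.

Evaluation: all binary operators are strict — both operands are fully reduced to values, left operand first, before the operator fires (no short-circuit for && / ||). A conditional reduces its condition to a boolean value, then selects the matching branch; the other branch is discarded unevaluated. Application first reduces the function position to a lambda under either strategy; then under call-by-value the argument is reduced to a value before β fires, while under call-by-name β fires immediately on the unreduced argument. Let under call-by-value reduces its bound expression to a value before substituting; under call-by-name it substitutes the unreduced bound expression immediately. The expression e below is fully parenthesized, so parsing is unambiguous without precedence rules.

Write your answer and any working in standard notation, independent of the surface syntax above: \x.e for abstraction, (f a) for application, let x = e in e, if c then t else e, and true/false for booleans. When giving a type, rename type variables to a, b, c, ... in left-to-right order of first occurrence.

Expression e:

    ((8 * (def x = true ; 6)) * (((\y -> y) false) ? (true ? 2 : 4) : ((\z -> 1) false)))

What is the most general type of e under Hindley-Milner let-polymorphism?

Answer: Int

Trace:
  unify Int ~ Int
let x : Bool
  unify Int ~ Int
  unify Int ~ Int
y : a
\y._ : a -> a
  unify a -> a ~ Bool -> b
  unify a ~ Bool
  unify Bool ~ b
_ _ : Bool
  unify Bool ~ Bool
  unify Bool ~ Bool
  unify Int ~ Int
\z._ : c -> Int
  unify c -> Int ~ Bool -> d
  unify c ~ Bool
  unify Int ~ d
_ _ : Int
  unify Int ~ Int
  unify Int ~ Int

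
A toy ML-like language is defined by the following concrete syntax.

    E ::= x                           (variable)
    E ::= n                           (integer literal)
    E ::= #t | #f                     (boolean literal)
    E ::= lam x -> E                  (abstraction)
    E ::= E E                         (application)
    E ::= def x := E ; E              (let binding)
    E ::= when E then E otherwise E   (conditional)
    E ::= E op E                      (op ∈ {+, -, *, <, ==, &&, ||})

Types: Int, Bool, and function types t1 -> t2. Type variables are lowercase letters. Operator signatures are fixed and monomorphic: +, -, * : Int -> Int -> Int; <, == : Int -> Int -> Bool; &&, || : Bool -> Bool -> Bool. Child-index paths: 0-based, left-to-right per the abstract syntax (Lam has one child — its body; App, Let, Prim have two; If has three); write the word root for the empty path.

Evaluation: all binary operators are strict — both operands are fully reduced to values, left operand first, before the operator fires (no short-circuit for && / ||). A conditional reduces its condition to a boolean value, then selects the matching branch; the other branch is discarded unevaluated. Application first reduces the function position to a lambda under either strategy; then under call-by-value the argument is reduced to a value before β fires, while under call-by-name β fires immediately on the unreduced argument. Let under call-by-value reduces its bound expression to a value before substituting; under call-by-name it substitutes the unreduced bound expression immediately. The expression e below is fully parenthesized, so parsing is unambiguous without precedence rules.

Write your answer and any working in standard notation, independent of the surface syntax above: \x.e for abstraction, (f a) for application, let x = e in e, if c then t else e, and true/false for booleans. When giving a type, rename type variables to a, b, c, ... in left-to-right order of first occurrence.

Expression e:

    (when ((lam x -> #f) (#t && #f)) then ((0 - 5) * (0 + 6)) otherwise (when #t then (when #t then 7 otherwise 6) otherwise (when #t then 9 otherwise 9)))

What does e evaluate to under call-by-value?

Answer: 7

Derivation:
step 0: (if ((\x.false) (true && false)) then ((0 - 5) * (0 + 6)) else (if true then (if true then 7 else 6) else (if true then 9 else 9)))
step 1: [delta@0.1] (if ((\x.false) false) then ((0 - 5) * (0 + 6)) else (if true then (if true then 7 else 6) else (if true then 9 else 9)))
step 2: [beta@0] (if false then ((0 - 5) * (0 + 6)) else (if true then (if true then 7 else 6) else (if true then 9 else 9)))
step 3: [if@root] (if true then (if true then 7 else 6) else (if true then 9 else 9))
step 4: [if@root] (if true then 7 else 6)
step 5: [if@root] 7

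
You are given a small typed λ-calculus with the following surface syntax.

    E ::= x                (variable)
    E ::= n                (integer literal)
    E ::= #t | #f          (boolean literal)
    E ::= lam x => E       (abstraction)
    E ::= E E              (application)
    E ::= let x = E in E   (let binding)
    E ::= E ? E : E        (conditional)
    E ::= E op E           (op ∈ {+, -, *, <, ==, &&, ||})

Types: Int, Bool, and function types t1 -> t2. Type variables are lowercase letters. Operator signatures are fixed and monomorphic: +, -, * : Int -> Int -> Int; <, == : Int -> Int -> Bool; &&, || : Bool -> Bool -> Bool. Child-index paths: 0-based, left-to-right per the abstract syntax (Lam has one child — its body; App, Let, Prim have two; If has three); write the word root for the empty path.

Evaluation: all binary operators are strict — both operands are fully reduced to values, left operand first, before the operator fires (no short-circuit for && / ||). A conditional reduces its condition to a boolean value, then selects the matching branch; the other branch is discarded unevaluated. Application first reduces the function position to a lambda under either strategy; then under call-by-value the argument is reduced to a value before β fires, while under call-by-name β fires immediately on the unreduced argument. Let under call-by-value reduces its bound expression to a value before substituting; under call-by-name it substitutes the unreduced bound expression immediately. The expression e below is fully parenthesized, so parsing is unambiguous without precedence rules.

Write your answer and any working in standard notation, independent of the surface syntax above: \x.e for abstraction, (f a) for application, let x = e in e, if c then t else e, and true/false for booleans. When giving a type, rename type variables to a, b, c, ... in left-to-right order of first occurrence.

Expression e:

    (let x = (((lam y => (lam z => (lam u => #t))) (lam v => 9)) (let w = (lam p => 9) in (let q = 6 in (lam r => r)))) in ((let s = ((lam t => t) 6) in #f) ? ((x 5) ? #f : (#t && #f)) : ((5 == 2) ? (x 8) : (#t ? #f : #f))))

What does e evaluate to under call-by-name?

Trace:
step 0: (let x = (((\y.(\z.(\u.true))) (\v.9)) (let w = (\p.9) in (let q = 6 in (\r.r)))) in (if (let s = ((\t.t) 6) in false) then (if (x 5) then false else (true && false)) else (if (5 == 2) then (x 8) else (if true then false else false))))
step 1: [let@root] (if (let s = ((\t.t) 6) in false) then (if ((((\y.(\z.(\u.true))) (\v.9)) (let w = (\p.9) in (let q = 6 in (\r.r)))) 5) then false else (true && false)) else (if (5 == 2) then ((((\y.(\z.(\u.true))) (\v.9)) (let w = (\p.9) in (let q = 6 in (\r.r)))) 8) else (if true then false else false)))
step 2: [let@0] (if false then (if ((((\y.(\z.(\u.true))) (\v.9)) (let w = (\p.9) in (let q = 6 in (\r.r)))) 5) then false else (true && false)) else (if (5 == 2) then ((((\y.(\z.(\u.true))) (\v.9)) (let w = (\p.9) in (let q = 6 in (\r.r)))) 8) else (if true then false else false)))
step 3: [if@root] (if (5 == 2) then ((((\y.(\z.(\u.true))) (\v.9)) (let w = (\p.9) in (let q = 6 in (\r.r)))) 8) else (if true then false else false))
step 4: [delta@0] (if false then ((((\y.(\z.(\u.true))) (\v.9)) (let w = (\p.9) in (let q = 6 in (\r.r)))) 8) else (if true then false else false))
step 5: [if@root] (if true then false else false)
step 6: [if@root] false

Answer: false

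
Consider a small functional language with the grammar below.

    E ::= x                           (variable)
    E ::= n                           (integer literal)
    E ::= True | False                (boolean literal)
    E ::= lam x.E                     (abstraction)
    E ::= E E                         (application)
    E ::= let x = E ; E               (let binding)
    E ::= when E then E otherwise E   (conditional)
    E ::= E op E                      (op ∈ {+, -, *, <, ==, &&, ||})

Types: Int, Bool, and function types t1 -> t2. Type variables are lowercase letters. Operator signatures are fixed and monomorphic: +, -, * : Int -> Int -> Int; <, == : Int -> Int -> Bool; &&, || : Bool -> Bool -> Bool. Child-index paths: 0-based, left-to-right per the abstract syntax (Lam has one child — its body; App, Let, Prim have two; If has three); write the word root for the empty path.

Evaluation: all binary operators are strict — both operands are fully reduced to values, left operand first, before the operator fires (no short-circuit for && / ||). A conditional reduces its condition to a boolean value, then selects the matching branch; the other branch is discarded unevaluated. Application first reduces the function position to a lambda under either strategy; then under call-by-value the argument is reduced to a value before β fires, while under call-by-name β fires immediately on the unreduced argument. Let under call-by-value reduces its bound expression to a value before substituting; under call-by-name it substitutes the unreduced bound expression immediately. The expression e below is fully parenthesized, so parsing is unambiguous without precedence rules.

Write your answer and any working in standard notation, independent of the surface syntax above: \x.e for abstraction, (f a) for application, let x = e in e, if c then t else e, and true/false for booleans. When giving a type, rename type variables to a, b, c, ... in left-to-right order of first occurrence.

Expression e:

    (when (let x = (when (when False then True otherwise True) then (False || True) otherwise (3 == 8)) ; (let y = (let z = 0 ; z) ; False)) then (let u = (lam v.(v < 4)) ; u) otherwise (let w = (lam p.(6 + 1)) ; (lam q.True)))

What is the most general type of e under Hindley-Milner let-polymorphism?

Working:
  unify Bool ~ Bool
  unify Bool ~ Bool
  unify Bool ~ Bool
  unify Bool ~ Bool
  unify Bool ~ Bool
  unify Int ~ Int
  unify Int ~ Int
  unify Bool ~ Bool
let x : Bool
let z : Int
z : Int
let y : Int
  unify Bool ~ Bool
v : a
  unify a ~ Int
  unify Int ~ Int
\v._ : Int -> Bool
let u : Int -> Bool
u : Int -> Bool
  unify Int ~ Int
  unify Int ~ Int
\p._ : b -> Int
let w : forall. b -> Int
\q._ : c -> Bool
  unify Int -> Bool ~ c -> Bool
  unify Int ~ c
  unify Bool ~ Bool

Answer: Int -> Bool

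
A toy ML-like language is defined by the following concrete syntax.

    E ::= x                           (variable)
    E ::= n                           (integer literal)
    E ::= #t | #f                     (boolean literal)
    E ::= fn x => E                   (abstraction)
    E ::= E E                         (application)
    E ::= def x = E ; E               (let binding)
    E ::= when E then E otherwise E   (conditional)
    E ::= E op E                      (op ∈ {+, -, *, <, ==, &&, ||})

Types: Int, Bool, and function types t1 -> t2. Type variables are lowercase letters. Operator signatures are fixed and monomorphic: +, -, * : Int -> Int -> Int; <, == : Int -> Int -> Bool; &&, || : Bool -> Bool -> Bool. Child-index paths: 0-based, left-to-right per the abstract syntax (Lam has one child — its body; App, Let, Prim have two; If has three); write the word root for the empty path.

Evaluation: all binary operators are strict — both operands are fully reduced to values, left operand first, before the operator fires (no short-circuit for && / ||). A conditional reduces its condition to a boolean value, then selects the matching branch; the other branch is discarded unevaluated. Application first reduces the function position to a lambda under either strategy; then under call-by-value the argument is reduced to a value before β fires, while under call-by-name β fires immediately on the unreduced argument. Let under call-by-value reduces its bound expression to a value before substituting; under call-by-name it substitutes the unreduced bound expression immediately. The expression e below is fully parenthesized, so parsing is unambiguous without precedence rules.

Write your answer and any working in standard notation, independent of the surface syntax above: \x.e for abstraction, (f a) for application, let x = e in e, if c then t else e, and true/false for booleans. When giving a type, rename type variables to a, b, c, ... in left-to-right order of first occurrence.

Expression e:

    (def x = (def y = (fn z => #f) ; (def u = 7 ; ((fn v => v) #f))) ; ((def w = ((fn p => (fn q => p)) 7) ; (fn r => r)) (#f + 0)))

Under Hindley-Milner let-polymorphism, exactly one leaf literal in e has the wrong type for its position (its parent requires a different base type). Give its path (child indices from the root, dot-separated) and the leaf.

Trace:
\z._ : a -> Bool
let y : forall. a -> Bool
let u : Int
v : b
\v._ : b -> b
  unify b -> b ~ Bool -> c
  unify b ~ Bool
  unify Bool ~ c
_ _ : Bool
let x : Bool
p : d
\q._ : e -> d
\p._ : d -> e -> d
  unify d -> e -> d ~ Int -> f
  unify d ~ Int
  unify e -> Int ~ f
_ _ : e -> Int
let w : forall. e -> Int
r : g
\r._ : g -> g
  unify Bool ~ Int
  FAIL: mismatch Bool ~ Int

Answer: 1.1.0 : false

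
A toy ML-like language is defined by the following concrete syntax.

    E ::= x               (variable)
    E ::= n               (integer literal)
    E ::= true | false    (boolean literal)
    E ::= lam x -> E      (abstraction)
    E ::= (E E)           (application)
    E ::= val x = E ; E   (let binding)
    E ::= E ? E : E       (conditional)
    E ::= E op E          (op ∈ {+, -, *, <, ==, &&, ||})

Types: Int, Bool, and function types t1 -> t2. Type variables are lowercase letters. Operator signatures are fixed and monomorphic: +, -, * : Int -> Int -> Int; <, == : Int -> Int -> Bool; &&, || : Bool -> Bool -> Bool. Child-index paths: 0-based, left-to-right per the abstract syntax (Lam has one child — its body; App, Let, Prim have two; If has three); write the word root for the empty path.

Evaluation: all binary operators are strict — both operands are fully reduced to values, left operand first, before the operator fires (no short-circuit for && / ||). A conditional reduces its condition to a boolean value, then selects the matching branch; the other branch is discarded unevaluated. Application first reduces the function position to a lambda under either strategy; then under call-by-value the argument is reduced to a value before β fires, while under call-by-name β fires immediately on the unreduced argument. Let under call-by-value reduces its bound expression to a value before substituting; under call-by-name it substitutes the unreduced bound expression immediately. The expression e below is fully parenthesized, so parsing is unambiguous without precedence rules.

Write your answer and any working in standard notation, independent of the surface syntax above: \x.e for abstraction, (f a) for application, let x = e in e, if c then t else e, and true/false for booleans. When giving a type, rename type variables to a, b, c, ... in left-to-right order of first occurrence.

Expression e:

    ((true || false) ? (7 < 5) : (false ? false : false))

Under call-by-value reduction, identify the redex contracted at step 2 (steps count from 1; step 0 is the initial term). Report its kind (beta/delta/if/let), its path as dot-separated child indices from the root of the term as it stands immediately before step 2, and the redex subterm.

Answer: if at root : (if true then (7 < 5) else (if false then false else false))

Working:
step 0: (if (true || false) then (7 < 5) else (if false then false else false))
step 1: [delta@0] (if true then (7 < 5) else (if false then false else false))
step 2: [if@root] (7 < 5)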